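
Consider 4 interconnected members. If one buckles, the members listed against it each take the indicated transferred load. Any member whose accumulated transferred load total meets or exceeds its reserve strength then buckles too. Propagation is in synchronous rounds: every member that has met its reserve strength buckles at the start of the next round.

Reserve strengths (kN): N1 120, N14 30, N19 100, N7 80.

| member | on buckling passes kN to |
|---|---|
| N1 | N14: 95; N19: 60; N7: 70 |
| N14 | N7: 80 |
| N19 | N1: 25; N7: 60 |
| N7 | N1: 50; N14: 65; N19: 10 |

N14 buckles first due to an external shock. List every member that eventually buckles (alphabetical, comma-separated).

N14, N7

Round 1 — N14 buckles (initial).
  N7: +80 → 80 ≥ 80
Round 2 — N7 buckles.
  N1: +50 → 50 < 120
  N19: +10 → 10 < 100
No further bucklings.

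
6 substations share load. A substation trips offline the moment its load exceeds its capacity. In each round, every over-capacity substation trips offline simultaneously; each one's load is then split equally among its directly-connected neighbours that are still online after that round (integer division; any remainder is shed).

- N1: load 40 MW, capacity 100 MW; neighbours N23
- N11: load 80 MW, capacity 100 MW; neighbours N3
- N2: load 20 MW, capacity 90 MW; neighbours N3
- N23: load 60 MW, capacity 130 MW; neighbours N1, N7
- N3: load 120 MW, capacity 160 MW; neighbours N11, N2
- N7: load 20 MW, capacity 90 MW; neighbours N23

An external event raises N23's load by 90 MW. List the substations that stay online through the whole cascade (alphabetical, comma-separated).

N11, N2, N3

Round 1 — N23 at 150 > 130. N23 trips offline.
  N23 sheds 150 MW to N1, N7: 75 each.
    N1: 40+75 = 115 > 100
    N7: 20+75 = 95 > 90
Round 2 — N1, N7 trip offline.
  N1 sheds 115 MW: no online neighbours, lost.
  N7 sheds 95 MW: no online neighbours, lost.
No further trips.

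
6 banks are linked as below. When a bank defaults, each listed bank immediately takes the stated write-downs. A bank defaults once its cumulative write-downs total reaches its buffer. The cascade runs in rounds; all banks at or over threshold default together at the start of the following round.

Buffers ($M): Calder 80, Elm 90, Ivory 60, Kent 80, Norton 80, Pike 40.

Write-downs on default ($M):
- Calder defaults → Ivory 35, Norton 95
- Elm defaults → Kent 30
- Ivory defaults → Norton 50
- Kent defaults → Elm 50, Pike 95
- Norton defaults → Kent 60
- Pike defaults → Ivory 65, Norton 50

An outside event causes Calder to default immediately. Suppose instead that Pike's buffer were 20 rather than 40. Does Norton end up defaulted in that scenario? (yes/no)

With Pike's buffer at 20:
Round 1 — Calder defaults (initial).
  Ivory: +35 → 35 < 60
  Norton: +95 → 95 ≥ 80
Round 2 — Norton defaults.
  Kent: +60 → 60 < 80
No further defaults.

yes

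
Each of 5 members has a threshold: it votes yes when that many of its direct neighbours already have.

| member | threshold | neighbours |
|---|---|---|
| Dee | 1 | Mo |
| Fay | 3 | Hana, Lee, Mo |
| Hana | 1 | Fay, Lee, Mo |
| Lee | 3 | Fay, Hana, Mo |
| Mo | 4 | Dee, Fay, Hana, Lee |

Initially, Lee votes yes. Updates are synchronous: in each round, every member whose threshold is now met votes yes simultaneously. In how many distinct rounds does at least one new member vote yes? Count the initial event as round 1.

2

Round 1 — Lee votes yes (initial).
Round 2 — checking thresholds:
  Fay: 1 of 3 neighbours < 3, below threshold.
  Hana: 1 of 3 neighbours ≥ 1, votes yes.
  Mo: 1 of 4 neighbours < 4, below threshold.
Round 3 — no new yes votes; cascade stops.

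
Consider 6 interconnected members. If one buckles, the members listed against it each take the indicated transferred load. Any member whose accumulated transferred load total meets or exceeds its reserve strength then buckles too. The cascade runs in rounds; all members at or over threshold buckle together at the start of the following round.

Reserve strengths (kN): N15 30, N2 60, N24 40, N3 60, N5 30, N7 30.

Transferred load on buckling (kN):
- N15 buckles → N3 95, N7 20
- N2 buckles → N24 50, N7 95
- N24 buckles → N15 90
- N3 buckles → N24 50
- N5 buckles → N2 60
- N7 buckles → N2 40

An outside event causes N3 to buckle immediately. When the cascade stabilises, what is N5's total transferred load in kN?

0

Round 1 — N3 buckles (initial).
  N24: +50 → 50 ≥ 40
Round 2 — N24 buckles.
  N15: +90 → 90 ≥ 30
Round 3 — N15 buckles.
  N7: +20 → 20 < 30
No further bucklings.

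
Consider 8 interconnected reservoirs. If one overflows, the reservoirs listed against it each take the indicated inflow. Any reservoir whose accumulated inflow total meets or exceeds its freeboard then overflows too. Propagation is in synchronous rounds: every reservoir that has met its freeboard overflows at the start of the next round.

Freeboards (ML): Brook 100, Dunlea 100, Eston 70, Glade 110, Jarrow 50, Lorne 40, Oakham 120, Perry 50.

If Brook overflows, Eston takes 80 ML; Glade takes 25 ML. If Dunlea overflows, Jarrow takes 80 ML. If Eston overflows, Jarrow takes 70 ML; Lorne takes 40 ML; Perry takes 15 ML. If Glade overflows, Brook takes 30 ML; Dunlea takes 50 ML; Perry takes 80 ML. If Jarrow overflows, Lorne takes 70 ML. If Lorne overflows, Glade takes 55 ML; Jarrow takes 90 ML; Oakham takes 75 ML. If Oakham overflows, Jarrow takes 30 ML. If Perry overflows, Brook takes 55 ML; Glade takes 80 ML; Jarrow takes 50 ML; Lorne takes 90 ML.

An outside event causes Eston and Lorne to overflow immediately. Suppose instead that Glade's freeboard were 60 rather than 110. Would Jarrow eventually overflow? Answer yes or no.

With Glade's freeboard at 60:
Round 1 — Eston, Lorne overflow (initial).
  Glade: +55 → 55 < 60
  Jarrow: +70+90 → 160 ≥ 50
  Oakham: +75 → 75 < 120
  Perry: +15 → 15 < 50
Round 2 — Jarrow overflows.
No further overflows.

yes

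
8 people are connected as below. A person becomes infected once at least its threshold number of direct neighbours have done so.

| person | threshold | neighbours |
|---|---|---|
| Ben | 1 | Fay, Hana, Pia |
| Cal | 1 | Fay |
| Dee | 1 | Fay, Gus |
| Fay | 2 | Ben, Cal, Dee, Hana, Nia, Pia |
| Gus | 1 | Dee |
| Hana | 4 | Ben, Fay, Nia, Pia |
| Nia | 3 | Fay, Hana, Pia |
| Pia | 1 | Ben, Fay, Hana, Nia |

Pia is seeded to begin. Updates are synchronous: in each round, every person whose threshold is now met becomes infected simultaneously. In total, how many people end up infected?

6

Round 1 — Pia becomes infected (initial).
Round 2 — checking thresholds:
  Ben: 1 of 3 neighbours ≥ 1, becomes infected.
  Fay: 1 of 6 neighbours < 2, not yet.
  Hana: 1 of 4 neighbours < 4, not yet.
  Nia: 1 of 3 neighbours < 3, not yet.
Round 3 — checking thresholds:
  Fay: 2 of 6 neighbours ≥ 2, becomes infected.
  Hana: 2 of 4 neighbours < 4, not yet.
  Nia: 1 of 3 neighbours < 3, not yet.
Round 4 — checking thresholds:
  Cal: 1 of 1 neighbours ≥ 1, becomes infected.
  Dee: 1 of 2 neighbours ≥ 1, becomes infected.
  Hana: 3 of 4 neighbours < 4, not yet.
  Nia: 2 of 3 neighbours < 3, not yet.
Round 5 — checking thresholds:
  Gus: 1 of 1 neighbours ≥ 1, becomes infected.
  Hana: 3 of 4 neighbours < 4, not yet.
  Nia: 2 of 3 neighbours < 3, not yet.
Round 6 — no new infections; cascade stops.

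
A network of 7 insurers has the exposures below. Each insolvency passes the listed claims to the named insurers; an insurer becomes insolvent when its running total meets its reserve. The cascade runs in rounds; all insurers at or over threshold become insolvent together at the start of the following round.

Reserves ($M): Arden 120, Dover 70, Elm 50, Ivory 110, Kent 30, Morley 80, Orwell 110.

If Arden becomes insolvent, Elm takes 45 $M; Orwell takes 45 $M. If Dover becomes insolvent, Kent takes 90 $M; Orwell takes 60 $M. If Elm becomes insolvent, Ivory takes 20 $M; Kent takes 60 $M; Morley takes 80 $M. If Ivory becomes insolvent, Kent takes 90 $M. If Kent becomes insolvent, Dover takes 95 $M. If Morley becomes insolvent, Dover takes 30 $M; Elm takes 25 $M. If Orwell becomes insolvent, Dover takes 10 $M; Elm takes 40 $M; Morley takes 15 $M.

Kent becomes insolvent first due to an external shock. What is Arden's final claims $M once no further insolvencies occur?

Round 1 — Kent becomes insolvent (initial).
  Dover: +95 → 95 ≥ 70
Round 2 — Dover becomes insolvent.
  Orwell: +60 → 60 < 110
No further insolvencies.

0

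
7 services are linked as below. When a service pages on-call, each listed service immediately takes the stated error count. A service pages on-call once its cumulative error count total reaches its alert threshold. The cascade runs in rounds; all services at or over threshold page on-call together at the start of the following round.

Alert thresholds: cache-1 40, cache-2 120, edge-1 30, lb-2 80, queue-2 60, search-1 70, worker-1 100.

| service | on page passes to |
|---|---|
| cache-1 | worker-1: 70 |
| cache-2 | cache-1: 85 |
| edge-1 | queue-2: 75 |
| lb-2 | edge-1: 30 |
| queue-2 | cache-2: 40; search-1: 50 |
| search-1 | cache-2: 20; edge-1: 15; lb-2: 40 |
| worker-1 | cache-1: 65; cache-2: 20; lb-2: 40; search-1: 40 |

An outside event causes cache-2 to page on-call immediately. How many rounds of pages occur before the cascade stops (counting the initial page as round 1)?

Round 1 — cache-2 pages on-call (initial).
  cache-1: +85 → 85 ≥ 40
Round 2 — cache-1 pages on-call.
  worker-1: +70 → 70 < 100
No further pages.

2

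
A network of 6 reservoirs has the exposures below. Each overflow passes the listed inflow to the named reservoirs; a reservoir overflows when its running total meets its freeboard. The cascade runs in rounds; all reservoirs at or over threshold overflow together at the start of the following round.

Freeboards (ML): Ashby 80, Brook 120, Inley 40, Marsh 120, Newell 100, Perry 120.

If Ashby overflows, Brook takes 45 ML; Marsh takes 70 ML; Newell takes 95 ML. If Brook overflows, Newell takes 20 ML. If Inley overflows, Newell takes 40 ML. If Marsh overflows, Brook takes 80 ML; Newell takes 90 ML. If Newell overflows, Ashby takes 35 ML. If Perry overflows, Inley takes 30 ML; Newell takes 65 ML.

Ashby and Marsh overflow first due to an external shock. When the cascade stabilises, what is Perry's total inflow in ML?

Round 1 — Ashby, Marsh overflow (initial).
  Brook: +45+80 → 125 ≥ 120
  Newell: +95+90 → 185 ≥ 100
Round 2 — Brook, Newell overflow.
No further overflows.

0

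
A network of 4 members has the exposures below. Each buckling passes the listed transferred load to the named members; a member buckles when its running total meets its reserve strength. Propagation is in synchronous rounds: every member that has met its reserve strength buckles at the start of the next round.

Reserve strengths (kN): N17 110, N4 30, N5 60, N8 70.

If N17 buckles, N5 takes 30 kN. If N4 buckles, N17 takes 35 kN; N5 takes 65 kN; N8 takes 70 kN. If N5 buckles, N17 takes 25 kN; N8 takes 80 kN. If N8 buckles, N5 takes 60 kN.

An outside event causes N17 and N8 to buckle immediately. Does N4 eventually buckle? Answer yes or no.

Round 1 — N17, N8 buckle (initial).
  N5: +30+60 → 90 ≥ 60
Round 2 — N5 buckles.
No further bucklings.

no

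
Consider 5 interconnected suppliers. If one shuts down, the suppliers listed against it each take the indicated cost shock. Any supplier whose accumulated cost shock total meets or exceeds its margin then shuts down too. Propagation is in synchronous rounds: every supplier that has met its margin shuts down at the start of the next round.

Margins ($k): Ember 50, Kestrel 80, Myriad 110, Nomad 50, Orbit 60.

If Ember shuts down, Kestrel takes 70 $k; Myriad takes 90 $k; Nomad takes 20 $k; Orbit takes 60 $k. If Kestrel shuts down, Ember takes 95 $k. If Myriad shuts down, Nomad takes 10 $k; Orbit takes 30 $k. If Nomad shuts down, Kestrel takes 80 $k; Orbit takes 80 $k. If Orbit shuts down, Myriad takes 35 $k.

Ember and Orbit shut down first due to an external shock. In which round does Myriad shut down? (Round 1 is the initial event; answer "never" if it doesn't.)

2

Round 1 — Ember, Orbit shut down (initial).
  Kestrel: +70 → 70 < 80
  Myriad: +90+35 → 125 ≥ 110
  Nomad: +20 → 20 < 50
Round 2 — Myriad shuts down.
  Nomad: +10 → 30 < 50
No further shutdowns.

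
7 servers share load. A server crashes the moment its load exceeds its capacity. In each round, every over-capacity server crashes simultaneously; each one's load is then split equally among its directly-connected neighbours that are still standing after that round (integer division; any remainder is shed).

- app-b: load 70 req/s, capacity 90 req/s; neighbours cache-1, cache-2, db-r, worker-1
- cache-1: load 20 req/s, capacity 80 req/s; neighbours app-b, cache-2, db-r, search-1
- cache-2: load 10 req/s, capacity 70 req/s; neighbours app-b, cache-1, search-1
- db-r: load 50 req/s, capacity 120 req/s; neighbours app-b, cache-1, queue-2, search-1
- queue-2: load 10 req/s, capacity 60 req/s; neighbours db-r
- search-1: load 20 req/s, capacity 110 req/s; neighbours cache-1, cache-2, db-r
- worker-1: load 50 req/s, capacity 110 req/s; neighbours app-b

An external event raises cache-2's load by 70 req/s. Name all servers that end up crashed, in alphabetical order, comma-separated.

app-b, cache-2

Round 1 — cache-2 at 80 > 70. cache-2 crashes.
  cache-2 sheds 80 req/s to app-b, cache-1, search-1: 26 each (2 lost).
    app-b: 70+26 = 96 > 90
    cache-1: 20+26 = 46 ≤ 80
    search-1: 20+26 = 46 ≤ 110
Round 2 — app-b crashes.
  app-b sheds 96 req/s to cache-1, db-r, worker-1: 32 each.
    cache-1: 46+32 = 78 ≤ 80
    db-r: 50+32 = 82 ≤ 120
    worker-1: 50+32 = 82 ≤ 110
No further crashes.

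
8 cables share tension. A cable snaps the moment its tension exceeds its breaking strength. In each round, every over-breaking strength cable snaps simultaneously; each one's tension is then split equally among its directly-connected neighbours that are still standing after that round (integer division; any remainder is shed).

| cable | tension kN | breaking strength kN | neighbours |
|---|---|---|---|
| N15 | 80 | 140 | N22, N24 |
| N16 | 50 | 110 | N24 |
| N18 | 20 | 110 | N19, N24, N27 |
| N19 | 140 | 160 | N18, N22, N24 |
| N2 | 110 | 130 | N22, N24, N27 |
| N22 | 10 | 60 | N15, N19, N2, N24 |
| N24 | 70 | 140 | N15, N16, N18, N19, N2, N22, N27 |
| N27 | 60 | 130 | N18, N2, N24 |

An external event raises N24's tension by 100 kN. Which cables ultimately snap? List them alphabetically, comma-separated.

N15, N18, N19, N2, N22, N24, N27

Round 1 — N24 at 170 > 140. N24 snaps.
  N24 sheds 170 kN to N15, N16, N18, N19, N2, N22, N27: 24 each (2 lost).
    N15: 80+24 = 104 ≤ 140
    N16: 50+24 = 74 ≤ 110
    N18: 20+24 = 44 ≤ 110
    N19: 140+24 = 164 > 160
    N2: 110+24 = 134 > 130
    N22: 10+24 = 34 ≤ 60
    N27: 60+24 = 84 ≤ 130
Round 2 — N19, N2 snap.
  N19 sheds 164 kN to N18, N22: 82 each.
    N18: 44+82 = 126 > 110
    N22: 34+82 = 116 > 60
  N2 sheds 134 kN to N22, N27: 67 each.
    N22: 116+67 = 183 > 60
    N27: 84+67 = 151 > 130
Round 3 — N18, N22, N27 snap.
  N18 sheds 126 kN: no online neighbours, lost.
  N22 sheds 183 kN to N15: 183 each.
    N15: 104+183 = 287 > 140
  N27 sheds 151 kN: no online neighbours, lost.
Round 4 — N15 snaps.
  N15 sheds 287 kN: no online neighbours, lost.
No further breaks.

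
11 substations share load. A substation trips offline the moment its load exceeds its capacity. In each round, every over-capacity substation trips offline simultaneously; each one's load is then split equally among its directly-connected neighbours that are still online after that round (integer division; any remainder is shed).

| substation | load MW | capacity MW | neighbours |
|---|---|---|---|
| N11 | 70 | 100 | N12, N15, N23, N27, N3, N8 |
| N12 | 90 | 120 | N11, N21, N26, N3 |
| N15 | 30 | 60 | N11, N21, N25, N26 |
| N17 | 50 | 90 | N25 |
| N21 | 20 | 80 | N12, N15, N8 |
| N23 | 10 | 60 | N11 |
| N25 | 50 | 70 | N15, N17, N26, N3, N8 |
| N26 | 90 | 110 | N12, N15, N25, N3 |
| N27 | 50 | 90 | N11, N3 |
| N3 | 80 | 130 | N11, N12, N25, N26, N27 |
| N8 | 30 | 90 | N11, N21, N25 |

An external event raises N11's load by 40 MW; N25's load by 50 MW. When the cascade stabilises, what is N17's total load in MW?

Round 1 — N11 at 110 > 100; N25 at 100 > 70. N11, N25 trip offline.
  N11 sheds 110 MW to N12, N15, N23, N27, N3, N8: 18 each (2 lost).
    N12: 90+18 = 108 ≤ 120
    N15: 30+18 = 48 ≤ 60
    N23: 10+18 = 28 ≤ 60
    N27: 50+18 = 68 ≤ 90
    N3: 80+18 = 98 ≤ 130
    N8: 30+18 = 48 ≤ 90
  N25 sheds 100 MW to N15, N17, N26, N3, N8: 20 each.
    N15: 48+20 = 68 > 60
    N17: 50+20 = 70 ≤ 90
    N26: 90+20 = 110 ≤ 110
    N3: 98+20 = 118 ≤ 130
    N8: 48+20 = 68 ≤ 90
Round 2 — N15 trips offline.
  N15 sheds 68 MW to N21, N26: 34 each.
    N21: 20+34 = 54 ≤ 80
    N26: 110+34 = 144 > 110
Round 3 — N26 trips offline.
  N26 sheds 144 MW to N12, N3: 72 each.
    N12: 108+72 = 180 > 120
    N3: 118+72 = 190 > 130
Round 4 — N12, N3 trip offline.
  N12 sheds 180 MW to N21: 180 each.
    N21: 54+180 = 234 > 80
  N3 sheds 190 MW to N27: 190 each.
    N27: 68+190 = 258 > 90
Round 5 — N21, N27 trip offline.
  N21 sheds 234 MW to N8: 234 each.
    N8: 68+234 = 302 > 90
  N27 sheds 258 MW: no online neighbours, lost.
Round 6 — N8 trips offline.
  N8 sheds 302 MW: no online neighbours, lost.
No further trips.

70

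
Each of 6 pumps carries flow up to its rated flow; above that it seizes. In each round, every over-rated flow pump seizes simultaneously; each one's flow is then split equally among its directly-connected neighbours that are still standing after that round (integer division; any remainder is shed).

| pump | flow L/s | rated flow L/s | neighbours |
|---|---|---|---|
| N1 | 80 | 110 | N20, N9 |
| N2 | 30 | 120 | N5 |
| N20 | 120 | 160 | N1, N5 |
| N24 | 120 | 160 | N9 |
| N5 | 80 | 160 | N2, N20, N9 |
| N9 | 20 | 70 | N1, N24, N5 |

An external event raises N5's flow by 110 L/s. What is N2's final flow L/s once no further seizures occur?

Round 1 — N5 at 190 > 160. N5 seizes.
  N5 sheds 190 L/s to N2, N20, N9: 63 each (1 lost).
    N2: 30+63 = 93 ≤ 120
    N20: 120+63 = 183 > 160
    N9: 20+63 = 83 > 70
Round 2 — N20, N9 seize.
  N20 sheds 183 L/s to N1: 183 each.
    N1: 80+183 = 263 > 110
  N9 sheds 83 L/s to N1, N24: 41 each (1 lost).
    N1: 263+41 = 304 > 110
    N24: 120+41 = 161 > 160
Round 3 — N1, N24 seize.
  N1 sheds 304 L/s: no online neighbours, lost.
  N24 sheds 161 L/s: no online neighbours, lost.
No further seizures.

93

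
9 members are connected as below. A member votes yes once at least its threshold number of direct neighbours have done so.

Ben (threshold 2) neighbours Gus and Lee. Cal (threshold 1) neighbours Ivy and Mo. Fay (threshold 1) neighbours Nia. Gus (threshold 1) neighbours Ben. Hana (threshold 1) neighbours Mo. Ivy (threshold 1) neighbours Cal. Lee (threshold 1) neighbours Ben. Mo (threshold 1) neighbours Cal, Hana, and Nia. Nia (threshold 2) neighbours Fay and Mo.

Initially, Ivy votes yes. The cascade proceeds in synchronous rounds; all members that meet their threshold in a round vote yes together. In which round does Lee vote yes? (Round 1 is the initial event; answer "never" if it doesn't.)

Round 1 — Ivy votes yes (initial).
Round 2 — checking thresholds:
  Cal: 1 of 2 neighbours ≥ 1, votes yes.
Round 3 — checking thresholds:
  Mo: 1 of 3 neighbours ≥ 1, votes yes.
Round 4 — checking thresholds:
  Hana: 1 of 1 neighbours ≥ 1, votes yes.
  Nia: 1 of 2 neighbours < 2, holds.
Round 5 — no new yes votes; cascade stops.

never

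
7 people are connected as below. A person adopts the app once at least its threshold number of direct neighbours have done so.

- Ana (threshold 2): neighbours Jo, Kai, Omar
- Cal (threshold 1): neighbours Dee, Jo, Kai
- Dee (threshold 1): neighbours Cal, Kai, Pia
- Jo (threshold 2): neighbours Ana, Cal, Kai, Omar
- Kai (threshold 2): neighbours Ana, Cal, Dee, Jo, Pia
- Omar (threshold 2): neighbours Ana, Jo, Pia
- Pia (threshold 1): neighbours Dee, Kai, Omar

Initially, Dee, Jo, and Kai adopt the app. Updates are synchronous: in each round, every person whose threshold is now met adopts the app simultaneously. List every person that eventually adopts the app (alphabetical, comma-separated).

Ana, Cal, Dee, Jo, Kai, Omar, Pia

Round 1 — Dee, Jo, Kai adopt the app (initial).
Round 2 — checking thresholds:
  Ana: 2 of 3 neighbours ≥ 2, adopts the app.
  Cal: 3 of 3 neighbours ≥ 1, adopts the app.
  Omar: 1 of 3 neighbours < 2, below threshold.
  Pia: 2 of 3 neighbours ≥ 1, adopts the app.
Round 3 — checking thresholds:
  Omar: 3 of 3 neighbours ≥ 2, adopts the app.
Round 4 — no new adoptions; cascade stops.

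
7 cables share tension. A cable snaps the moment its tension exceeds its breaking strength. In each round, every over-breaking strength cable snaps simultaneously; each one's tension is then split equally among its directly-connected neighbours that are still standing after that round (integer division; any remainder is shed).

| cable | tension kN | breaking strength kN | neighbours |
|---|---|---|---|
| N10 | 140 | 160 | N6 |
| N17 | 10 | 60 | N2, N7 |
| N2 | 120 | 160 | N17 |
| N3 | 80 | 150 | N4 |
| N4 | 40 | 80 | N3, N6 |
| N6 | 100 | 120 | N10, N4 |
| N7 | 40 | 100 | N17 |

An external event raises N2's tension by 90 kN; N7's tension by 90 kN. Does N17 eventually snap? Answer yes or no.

Round 1 — N2 at 210 > 160; N7 at 130 > 100. N2, N7 snap.
  N2 sheds 210 kN to N17: 210 each.
    N17: 10+210 = 220 > 60
  N7 sheds 130 kN to N17: 130 each.
    N17: 220+130 = 350 > 60
Round 2 — N17 snaps.
  N17 sheds 350 kN: no online neighbours, lost.
No further breaks.

yes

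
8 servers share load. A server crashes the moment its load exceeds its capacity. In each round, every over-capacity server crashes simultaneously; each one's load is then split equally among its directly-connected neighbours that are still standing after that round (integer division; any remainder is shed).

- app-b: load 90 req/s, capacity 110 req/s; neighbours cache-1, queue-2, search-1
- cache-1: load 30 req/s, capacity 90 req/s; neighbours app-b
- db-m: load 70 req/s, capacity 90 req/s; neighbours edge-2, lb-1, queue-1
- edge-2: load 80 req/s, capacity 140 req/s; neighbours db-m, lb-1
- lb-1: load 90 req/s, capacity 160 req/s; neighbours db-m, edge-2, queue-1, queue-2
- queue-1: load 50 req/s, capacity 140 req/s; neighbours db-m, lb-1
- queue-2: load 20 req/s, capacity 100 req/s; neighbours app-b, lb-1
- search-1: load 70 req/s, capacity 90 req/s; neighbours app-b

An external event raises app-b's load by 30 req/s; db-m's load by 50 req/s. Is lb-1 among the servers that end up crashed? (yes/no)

no

Round 1 — app-b at 120 > 110; db-m at 120 > 90. app-b, db-m crash.
  app-b sheds 120 req/s to cache-1, queue-2, search-1: 40 each.
    cache-1: 30+40 = 70 ≤ 90
    queue-2: 20+40 = 60 ≤ 100
    search-1: 70+40 = 110 > 90
  db-m sheds 120 req/s to edge-2, lb-1, queue-1: 40 each.
    edge-2: 80+40 = 120 ≤ 140
    lb-1: 90+40 = 130 ≤ 160
    queue-1: 50+40 = 90 ≤ 140
Round 2 — search-1 crashes.
  search-1 sheds 110 req/s: no online neighbours, lost.
No further crashes.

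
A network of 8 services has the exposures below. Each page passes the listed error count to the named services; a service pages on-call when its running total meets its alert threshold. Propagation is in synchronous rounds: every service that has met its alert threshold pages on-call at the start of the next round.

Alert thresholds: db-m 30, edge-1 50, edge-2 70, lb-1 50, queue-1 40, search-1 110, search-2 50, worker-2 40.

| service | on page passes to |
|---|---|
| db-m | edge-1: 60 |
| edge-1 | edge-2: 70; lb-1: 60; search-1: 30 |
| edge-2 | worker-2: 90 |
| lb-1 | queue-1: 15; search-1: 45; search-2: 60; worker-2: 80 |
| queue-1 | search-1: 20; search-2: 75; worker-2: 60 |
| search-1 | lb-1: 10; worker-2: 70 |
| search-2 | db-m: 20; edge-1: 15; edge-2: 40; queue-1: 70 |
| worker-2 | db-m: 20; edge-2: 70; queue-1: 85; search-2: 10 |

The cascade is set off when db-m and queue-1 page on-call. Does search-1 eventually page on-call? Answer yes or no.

Round 1 — db-m, queue-1 page on-call (initial).
  edge-1: +60 → 60 ≥ 50
  search-1: +20 → 20 < 110
  search-2: +75 → 75 ≥ 50
  worker-2: +60 → 60 ≥ 40
Round 2 — edge-1, search-2, worker-2 page on-call.
  edge-2: +70+40+70 → 180 ≥ 70
  lb-1: +60 → 60 ≥ 50
  search-1: +30 → 50 < 110
Round 3 — edge-2, lb-1 page on-call.
  search-1: +45 → 95 < 110
No further pages.

no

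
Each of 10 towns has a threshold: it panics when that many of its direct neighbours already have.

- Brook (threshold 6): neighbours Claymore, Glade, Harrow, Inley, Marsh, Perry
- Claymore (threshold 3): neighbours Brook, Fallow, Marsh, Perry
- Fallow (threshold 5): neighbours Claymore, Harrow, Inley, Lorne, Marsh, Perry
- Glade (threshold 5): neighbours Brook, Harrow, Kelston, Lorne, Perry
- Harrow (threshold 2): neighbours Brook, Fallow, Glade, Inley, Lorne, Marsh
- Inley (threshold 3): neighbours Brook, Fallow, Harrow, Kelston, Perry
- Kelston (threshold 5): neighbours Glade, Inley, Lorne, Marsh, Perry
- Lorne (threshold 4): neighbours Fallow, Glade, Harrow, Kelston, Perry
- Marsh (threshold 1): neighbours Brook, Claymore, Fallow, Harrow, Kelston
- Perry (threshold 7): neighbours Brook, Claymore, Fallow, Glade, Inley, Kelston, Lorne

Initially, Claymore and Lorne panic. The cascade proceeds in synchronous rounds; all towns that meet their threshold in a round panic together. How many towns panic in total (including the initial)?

4

Round 1 — Claymore, Lorne panic (initial).
Round 2 — checking thresholds:
  Brook: 1 of 6 neighbours < 6, not yet.
  Fallow: 2 of 6 neighbours < 5, not yet.
  Glade: 1 of 5 neighbours < 5, not yet.
  Harrow: 1 of 6 neighbours < 2, not yet.
  Kelston: 1 of 5 neighbours < 5, not yet.
  Marsh: 1 of 5 neighbours ≥ 1, panics.
  Perry: 2 of 7 neighbours < 7, not yet.
Round 3 — checking thresholds:
  Brook: 2 of 6 neighbours < 6, not yet.
  Fallow: 3 of 6 neighbours < 5, not yet.
  Glade: 1 of 5 neighbours < 5, not yet.
  Harrow: 2 of 6 neighbours ≥ 2, panics.
  Kelston: 2 of 5 neighbours < 5, not yet.
  Perry: 2 of 7 neighbours < 7, not yet.
Round 4 — no new panics; cascade stops.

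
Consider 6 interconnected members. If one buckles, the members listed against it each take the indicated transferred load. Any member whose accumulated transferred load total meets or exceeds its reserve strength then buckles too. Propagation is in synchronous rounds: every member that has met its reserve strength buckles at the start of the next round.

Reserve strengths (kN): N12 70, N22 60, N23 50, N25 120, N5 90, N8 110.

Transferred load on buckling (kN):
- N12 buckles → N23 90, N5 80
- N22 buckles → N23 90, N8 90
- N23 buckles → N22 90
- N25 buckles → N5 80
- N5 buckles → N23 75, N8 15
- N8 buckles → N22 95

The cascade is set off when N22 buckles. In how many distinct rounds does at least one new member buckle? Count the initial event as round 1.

Round 1 — N22 buckles (initial).
  N23: +90 → 90 ≥ 50
  N8: +90 → 90 < 110
Round 2 — N23 buckles.
No further bucklings.

2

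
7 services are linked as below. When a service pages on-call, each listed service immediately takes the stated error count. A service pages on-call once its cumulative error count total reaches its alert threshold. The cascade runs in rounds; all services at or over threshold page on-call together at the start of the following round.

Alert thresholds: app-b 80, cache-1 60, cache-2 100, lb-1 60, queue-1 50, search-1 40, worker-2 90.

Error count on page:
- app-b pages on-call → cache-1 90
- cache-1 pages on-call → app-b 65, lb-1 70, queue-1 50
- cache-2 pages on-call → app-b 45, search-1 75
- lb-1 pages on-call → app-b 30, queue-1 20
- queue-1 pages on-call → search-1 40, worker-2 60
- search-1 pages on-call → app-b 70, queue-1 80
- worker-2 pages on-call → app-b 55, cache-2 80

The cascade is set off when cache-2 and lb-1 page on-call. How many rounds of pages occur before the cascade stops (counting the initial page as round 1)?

4

Round 1 — cache-2, lb-1 page on-call (initial).
  app-b: +45+30 → 75 < 80
  queue-1: +20 → 20 < 50
  search-1: +75 → 75 ≥ 40
Round 2 — search-1 pages on-call.
  app-b: +70 → 145 ≥ 80
  queue-1: +80 → 100 ≥ 50
Round 3 — app-b, queue-1 page on-call.
  cache-1: +90 → 90 ≥ 60
  worker-2: +60 → 60 < 90
Round 4 — cache-1 pages on-call.
No further pages.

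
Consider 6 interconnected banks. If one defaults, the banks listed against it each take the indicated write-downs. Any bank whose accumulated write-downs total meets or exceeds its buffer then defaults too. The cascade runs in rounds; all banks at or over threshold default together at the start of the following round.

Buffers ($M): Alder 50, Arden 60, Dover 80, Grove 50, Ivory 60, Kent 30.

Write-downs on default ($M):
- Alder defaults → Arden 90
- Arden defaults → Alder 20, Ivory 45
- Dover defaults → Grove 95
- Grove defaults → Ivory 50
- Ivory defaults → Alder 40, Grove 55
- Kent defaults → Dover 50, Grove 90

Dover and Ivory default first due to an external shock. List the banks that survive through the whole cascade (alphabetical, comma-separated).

Round 1 — Dover, Ivory default (initial).
  Alder: +40 → 40 < 50
  Grove: +95+55 → 150 ≥ 50
Round 2 — Grove defaults.
No further defaults.

Alder, Arden, Kent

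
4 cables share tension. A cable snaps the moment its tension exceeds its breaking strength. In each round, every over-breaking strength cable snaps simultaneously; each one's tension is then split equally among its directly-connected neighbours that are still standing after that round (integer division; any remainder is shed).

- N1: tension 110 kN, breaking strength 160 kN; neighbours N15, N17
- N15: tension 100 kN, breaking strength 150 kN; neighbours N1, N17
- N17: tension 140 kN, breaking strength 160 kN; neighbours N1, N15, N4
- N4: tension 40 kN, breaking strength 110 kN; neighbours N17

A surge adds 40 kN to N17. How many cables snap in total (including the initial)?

Round 1 — N17 at 180 > 160. N17 snaps.
  N17 sheds 180 kN to N1, N15, N4: 60 each.
    N1: 110+60 = 170 > 160
    N15: 100+60 = 160 > 150
    N4: 40+60 = 100 ≤ 110
Round 2 — N1, N15 snap.
  N1 sheds 170 kN: no online neighbours, lost.
  N15 sheds 160 kN: no online neighbours, lost.
No further breaks.

3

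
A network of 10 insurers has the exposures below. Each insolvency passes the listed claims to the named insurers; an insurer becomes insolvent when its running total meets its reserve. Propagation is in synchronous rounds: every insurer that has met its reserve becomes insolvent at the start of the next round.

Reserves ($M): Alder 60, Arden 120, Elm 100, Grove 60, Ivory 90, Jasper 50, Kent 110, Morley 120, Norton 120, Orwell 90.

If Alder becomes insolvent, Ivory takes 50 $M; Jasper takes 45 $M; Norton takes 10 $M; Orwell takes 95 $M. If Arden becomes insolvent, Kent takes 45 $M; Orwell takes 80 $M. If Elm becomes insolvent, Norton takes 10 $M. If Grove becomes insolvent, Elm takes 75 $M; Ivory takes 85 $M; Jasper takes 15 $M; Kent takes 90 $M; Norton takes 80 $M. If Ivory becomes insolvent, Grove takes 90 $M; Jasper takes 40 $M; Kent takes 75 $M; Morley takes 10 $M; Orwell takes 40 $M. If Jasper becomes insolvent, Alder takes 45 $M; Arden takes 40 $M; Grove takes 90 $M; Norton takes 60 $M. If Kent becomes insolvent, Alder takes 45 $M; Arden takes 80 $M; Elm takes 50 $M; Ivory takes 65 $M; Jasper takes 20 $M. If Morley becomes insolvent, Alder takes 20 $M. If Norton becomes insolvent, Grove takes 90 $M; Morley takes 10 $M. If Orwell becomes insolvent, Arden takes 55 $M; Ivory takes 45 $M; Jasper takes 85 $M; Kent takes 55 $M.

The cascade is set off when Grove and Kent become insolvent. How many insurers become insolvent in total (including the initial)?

Round 1 — Grove, Kent become insolvent (initial).
  Alder: +45 → 45 < 60
  Arden: +80 → 80 < 120
  Elm: +75+50 → 125 ≥ 100
  Ivory: +85+65 → 150 ≥ 90
  Jasper: +15+20 → 35 < 50
  Norton: +80 → 80 < 120
Round 2 — Elm, Ivory become insolvent.
  Jasper: +40 → 75 ≥ 50
  Morley: +10 → 10 < 120
  Norton: +10 → 90 < 120
  Orwell: +40 → 40 < 90
Round 3 — Jasper becomes insolvent.
  Alder: +45 → 90 ≥ 60
  Arden: +40 → 120 ≥ 120
  Norton: +60 → 150 ≥ 120
Round 4 — Alder, Arden, Norton become insolvent.
  Morley: +10 → 20 < 120
  Orwell: +95+80 → 215 ≥ 90
Round 5 — Orwell becomes insolvent.
No further insolvencies.

9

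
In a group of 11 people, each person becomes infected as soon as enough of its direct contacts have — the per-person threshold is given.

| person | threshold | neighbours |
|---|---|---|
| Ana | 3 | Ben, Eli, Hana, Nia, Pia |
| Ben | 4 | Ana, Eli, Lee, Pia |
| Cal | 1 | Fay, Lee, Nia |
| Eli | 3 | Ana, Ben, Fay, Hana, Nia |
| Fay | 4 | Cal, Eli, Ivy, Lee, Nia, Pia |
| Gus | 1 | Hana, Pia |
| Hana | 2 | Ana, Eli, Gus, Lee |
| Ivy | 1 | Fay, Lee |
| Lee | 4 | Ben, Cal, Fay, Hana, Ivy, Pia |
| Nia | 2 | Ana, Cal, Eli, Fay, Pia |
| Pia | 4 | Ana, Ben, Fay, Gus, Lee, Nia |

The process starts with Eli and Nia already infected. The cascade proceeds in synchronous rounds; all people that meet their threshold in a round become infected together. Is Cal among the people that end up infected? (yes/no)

yes

Round 1 — Eli, Nia become infected (initial).
Round 2 — checking thresholds:
  Ana: 2 of 5 neighbours < 3, holds.
  Ben: 1 of 4 neighbours < 4, holds.
  Cal: 1 of 3 neighbours ≥ 1, becomes infected.
  Fay: 2 of 6 neighbours < 4, holds.
  Hana: 1 of 4 neighbours < 2, holds.
  Pia: 1 of 6 neighbours < 4, holds.
Round 3 — no new infections; cascade stops.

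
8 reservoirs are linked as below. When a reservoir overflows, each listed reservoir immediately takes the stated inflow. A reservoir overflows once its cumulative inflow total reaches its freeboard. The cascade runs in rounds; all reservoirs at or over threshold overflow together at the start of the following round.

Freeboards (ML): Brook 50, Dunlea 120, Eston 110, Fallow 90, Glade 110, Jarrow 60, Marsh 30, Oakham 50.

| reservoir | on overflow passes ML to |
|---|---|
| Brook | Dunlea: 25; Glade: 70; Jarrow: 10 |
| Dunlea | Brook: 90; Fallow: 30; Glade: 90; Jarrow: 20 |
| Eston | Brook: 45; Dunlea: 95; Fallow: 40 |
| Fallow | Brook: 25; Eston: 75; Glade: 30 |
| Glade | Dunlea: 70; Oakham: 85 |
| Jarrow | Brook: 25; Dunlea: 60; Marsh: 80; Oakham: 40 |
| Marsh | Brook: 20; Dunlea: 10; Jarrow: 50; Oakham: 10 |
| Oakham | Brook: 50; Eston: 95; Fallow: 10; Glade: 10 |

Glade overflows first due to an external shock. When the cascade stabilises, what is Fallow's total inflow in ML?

10

Round 1 — Glade overflows (initial).
  Dunlea: +70 → 70 < 120
  Oakham: +85 → 85 ≥ 50
Round 2 — Oakham overflows.
  Brook: +50 → 50 ≥ 50
  Eston: +95 → 95 < 110
  Fallow: +10 → 10 < 90
Round 3 — Brook overflows.
  Dunlea: +25 → 95 < 120
  Jarrow: +10 → 10 < 60
No further overflows.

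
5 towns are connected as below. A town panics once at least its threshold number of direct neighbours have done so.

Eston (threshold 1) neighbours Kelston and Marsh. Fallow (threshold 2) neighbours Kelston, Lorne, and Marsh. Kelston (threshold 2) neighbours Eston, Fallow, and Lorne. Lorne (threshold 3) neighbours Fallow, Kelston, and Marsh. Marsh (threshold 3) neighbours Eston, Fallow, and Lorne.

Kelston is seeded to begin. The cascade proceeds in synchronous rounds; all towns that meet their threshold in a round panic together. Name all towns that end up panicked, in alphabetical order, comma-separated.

Round 1 — Kelston panics (initial).
Round 2 — checking thresholds:
  Eston: 1 of 2 neighbours ≥ 1, panics.
  Fallow: 1 of 3 neighbours < 2, not yet.
  Lorne: 1 of 3 neighbours < 3, not yet.
Round 3 — no new panics; cascade stops.

Eston, Kelston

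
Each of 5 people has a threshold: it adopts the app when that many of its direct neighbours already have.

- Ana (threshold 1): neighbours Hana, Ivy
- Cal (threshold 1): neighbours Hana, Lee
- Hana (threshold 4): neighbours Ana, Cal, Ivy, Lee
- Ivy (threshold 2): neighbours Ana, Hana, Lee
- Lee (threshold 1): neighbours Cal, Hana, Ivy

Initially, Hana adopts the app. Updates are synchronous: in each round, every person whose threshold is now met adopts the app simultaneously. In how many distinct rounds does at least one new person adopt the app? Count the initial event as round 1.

3

Round 1 — Hana adopts the app (initial).
Round 2 — checking thresholds:
  Ana: 1 of 2 neighbours ≥ 1, adopts the app.
  Cal: 1 of 2 neighbours ≥ 1, adopts the app.
  Ivy: 1 of 3 neighbours < 2, below threshold.
  Lee: 1 of 3 neighbours ≥ 1, adopts the app.
Round 3 — checking thresholds:
  Ivy: 3 of 3 neighbours ≥ 2, adopts the app.
Round 4 — no new adoptions; cascade stops.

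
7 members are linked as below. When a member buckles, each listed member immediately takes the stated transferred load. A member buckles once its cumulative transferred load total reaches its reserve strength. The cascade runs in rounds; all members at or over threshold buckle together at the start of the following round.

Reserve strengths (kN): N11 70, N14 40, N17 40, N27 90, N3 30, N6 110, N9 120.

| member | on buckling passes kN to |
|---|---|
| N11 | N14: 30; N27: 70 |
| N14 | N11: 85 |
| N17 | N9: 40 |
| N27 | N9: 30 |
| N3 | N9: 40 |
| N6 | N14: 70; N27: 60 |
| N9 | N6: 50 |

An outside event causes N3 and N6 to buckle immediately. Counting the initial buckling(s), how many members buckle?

5

Round 1 — N3, N6 buckle (initial).
  N14: +70 → 70 ≥ 40
  N27: +60 → 60 < 90
  N9: +40 → 40 < 120
Round 2 — N14 buckles.
  N11: +85 → 85 ≥ 70
Round 3 — N11 buckles.
  N27: +70 → 130 ≥ 90
Round 4 — N27 buckles.
  N9: +30 → 70 < 120
No further bucklings.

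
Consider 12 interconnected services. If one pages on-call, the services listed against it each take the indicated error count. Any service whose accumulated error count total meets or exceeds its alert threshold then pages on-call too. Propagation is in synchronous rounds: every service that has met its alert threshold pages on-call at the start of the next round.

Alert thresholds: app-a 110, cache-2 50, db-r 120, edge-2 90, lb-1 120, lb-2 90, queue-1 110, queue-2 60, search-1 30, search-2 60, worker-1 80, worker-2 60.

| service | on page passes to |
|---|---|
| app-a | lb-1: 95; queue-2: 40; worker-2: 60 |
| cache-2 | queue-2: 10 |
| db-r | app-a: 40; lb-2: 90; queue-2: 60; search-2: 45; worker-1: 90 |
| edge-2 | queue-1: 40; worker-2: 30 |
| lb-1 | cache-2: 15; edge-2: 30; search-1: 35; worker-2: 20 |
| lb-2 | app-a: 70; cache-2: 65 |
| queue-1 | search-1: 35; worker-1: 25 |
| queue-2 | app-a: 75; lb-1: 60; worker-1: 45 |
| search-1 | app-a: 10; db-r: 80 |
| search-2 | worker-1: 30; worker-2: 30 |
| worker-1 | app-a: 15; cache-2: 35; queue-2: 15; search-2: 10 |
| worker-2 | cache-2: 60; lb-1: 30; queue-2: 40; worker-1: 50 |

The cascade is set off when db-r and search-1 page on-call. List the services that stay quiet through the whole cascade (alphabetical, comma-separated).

Round 1 — db-r, search-1 page on-call (initial).
  app-a: +40+10 → 50 < 110
  lb-2: +90 → 90 ≥ 90
  queue-2: +60 → 60 ≥ 60
  search-2: +45 → 45 < 60
  worker-1: +90 → 90 ≥ 80
Round 2 — lb-2, queue-2, worker-1 page on-call.
  app-a: +70+75+15 → 210 ≥ 110
  cache-2: +65+35 → 100 ≥ 50
  lb-1: +60 → 60 < 120
  search-2: +10 → 55 < 60
Round 3 — app-a, cache-2 page on-call.
  lb-1: +95 → 155 ≥ 120
  worker-2: +60 → 60 ≥ 60
Round 4 — lb-1, worker-2 page on-call.
  edge-2: +30 → 30 < 90
No further pages.

edge-2, queue-1, search-2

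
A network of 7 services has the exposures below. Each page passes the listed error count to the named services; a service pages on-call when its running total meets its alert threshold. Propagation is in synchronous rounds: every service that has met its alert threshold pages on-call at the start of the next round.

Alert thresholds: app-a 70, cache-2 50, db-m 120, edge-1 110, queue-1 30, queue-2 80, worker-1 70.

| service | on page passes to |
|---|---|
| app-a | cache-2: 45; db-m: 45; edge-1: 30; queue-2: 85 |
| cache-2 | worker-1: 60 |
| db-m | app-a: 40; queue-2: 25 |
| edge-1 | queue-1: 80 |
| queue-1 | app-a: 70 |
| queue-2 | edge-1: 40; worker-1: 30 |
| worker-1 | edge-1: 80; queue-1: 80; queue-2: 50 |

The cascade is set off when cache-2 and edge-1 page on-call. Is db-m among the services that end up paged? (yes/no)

no

Round 1 — cache-2, edge-1 page on-call (initial).
  queue-1: +80 → 80 ≥ 30
  worker-1: +60 → 60 < 70
Round 2 — queue-1 pages on-call.
  app-a: +70 → 70 ≥ 70
Round 3 — app-a pages on-call.
  db-m: +45 → 45 < 120
  queue-2: +85 → 85 ≥ 80
Round 4 — queue-2 pages on-call.
  worker-1: +30 → 90 ≥ 70
Round 5 — worker-1 pages on-call.
No further pages.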